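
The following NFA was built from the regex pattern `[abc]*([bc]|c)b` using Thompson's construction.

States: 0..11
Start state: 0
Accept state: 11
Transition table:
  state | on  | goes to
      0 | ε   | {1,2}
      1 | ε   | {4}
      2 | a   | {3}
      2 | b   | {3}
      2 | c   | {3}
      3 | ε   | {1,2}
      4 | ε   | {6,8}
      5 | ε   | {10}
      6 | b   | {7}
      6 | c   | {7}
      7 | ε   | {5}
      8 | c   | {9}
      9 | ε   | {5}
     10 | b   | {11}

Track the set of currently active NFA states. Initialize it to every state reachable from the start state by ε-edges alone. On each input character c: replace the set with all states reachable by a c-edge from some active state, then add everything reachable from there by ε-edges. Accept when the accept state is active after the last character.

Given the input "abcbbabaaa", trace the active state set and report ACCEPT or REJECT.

Answer: REJECT

Steps:
start: ε-closure({0}) = {0,1,2,4,6,8}
'a' @ 1: {1,2,3,4,6,8}
'b' @ 2: {1,2,3,4,5,6,7,8,10}
'c' @ 3: {1,2,3,4,5,6,7,8,9,10}
'b' @ 4: {1,2,3,4,5,6,7,8,10,11}  (accept∈set)
'b' @ 5: {1,2,3,4,5,6,7,8,10,11}  (accept∈set)
'a' @ 6: {1,2,3,4,6,8}
'b' @ 7: {1,2,3,4,5,6,7,8,10}
'a' @ 8: {1,2,3,4,6,8}
'a' @ 9: {1,2,3,4,6,8}
'a' @ 10: {1,2,3,4,6,8}
end set {1,2,3,4,6,8} — state 11 not in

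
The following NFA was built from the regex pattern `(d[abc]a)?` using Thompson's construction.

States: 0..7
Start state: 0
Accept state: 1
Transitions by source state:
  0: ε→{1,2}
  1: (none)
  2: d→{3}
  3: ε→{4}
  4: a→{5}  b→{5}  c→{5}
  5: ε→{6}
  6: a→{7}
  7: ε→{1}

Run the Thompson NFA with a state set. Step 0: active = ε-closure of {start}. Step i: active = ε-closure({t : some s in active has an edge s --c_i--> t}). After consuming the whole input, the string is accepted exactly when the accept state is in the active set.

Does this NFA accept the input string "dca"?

Answer: ACCEPT

Trace:
S₀ = ε-closure({0}) = {0,1,2}
'd' @ 1: {3,4}
'c' @ 2: {5,6}
'a' @ 3: {1,7}  (accept∈set)
end set {1,7} — state 1 in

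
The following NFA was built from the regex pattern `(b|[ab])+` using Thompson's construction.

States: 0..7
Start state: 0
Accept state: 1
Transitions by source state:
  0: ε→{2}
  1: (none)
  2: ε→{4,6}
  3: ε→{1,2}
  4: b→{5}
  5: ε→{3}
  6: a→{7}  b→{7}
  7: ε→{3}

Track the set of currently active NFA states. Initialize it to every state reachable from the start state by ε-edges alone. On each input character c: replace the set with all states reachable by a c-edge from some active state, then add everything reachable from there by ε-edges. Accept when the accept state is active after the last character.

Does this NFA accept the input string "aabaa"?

S₀ = ε-closure({0}) = {0,2,4,6}
'a' @ 1: {1,2,3,4,6,7}  (accept∈set)
'a' @ 2: {1,2,3,4,6,7}  (accept∈set)
'b' @ 3: {1,2,3,4,5,6,7}  (accept∈set)
'a' @ 4: {1,2,3,4,6,7}  (accept∈set)
'a' @ 5: {1,2,3,4,6,7}  (accept∈set)
final: {1,2,3,4,6,7}; accept 1 in set

Answer: ACCEPT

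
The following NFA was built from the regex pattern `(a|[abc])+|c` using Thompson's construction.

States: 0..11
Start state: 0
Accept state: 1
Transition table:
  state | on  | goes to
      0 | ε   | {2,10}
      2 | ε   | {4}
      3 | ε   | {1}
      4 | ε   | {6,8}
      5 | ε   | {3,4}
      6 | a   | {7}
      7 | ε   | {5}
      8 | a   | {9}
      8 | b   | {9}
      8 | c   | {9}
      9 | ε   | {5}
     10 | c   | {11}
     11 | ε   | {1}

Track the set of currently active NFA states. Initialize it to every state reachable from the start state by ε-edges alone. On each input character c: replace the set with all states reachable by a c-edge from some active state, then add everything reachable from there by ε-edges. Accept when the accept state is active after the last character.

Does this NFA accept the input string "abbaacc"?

S₀ = ε-closure({0}) = {0,2,4,6,8,10}
'a' @ 1: {1,3,4,5,6,7,8,9}  [accepting]
'b' @ 2: {1,3,4,5,6,8,9}  [accepting]
'b' @ 3: {1,3,4,5,6,8,9}  [accepting]
'a' @ 4: {1,3,4,5,6,7,8,9}  [accepting]
'a' @ 5: {1,3,4,5,6,7,8,9}  [accepting]
'c' @ 6: {1,3,4,5,6,8,9}  [accepting]
'c' @ 7: {1,3,4,5,6,8,9}  [accepting]
end set {1,3,4,5,6,8,9} — state 1 in

Answer: ACCEPT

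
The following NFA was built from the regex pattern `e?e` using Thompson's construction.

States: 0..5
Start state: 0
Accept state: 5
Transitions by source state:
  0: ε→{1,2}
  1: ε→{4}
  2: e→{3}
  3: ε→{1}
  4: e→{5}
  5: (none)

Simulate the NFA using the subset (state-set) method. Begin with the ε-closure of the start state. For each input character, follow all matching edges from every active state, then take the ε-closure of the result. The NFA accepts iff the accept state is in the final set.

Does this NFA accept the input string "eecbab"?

Answer: REJECT

Derivation:
S₀ = ε-closure({0}) = {0,1,2,4}
'e' @ 1: {1,3,4,5}  ✓accept
'e' @ 2: {5}  ✓accept
'c' @ 3: {}  — state set empty
rest 'bab' ignored (set empty)
end set {} — state 5 not in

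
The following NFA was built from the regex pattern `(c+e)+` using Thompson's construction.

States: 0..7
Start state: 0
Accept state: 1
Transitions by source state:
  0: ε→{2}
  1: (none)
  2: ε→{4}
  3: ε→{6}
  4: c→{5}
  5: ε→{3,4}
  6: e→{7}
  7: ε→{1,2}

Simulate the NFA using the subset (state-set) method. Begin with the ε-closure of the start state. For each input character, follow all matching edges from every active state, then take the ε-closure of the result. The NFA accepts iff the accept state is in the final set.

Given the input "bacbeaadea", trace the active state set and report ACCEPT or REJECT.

Answer: REJECT

Trace:
initial (ε-close {0}): {0,2,4}
'b' @ 1: {}  — dead — no transitions
rest 'acbeaadea' ignored (set empty)
end set {} — state 1 not in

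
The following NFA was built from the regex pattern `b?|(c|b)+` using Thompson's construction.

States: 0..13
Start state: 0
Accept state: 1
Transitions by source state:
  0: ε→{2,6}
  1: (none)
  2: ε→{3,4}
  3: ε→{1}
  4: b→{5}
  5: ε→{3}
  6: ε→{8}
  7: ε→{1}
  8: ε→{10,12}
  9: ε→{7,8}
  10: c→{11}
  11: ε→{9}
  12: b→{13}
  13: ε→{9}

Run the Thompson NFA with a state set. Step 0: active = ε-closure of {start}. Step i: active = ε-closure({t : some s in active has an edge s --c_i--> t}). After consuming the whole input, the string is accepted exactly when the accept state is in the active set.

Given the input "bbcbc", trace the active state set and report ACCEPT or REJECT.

initial (ε-close {0}): {0,1,2,3,4,6,8,10,12}
'b' @ 1: {1,3,5,7,8,9,10,12,13}  (accept∈set)
'b' @ 2: {1,7,8,9,10,12,13}  (accept∈set)
'c' @ 3: {1,7,8,9,10,11,12}  (accept∈set)
'b' @ 4: {1,7,8,9,10,12,13}  (accept∈set)
'c' @ 5: {1,7,8,9,10,11,12}  (accept∈set)
final: {1,7,8,9,10,11,12}; accept 1 in set

Answer: ACCEPT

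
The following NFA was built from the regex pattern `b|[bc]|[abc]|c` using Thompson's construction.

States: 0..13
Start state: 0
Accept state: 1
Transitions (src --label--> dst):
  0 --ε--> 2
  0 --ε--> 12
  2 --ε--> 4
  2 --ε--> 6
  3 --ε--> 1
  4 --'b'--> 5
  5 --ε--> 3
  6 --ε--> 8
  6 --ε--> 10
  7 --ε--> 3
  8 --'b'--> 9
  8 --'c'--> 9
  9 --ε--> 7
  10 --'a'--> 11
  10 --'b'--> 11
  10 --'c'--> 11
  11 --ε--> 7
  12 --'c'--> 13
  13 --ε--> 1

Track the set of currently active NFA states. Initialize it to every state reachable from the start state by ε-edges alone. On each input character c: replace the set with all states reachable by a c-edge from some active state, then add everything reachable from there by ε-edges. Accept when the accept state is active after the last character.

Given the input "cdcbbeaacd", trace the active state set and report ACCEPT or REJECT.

Answer: REJECT

Trace:
initial (ε-close {0}): {0,2,4,6,8,10,12}
'c' @ 1: {1,3,7,9,11,13}  [accepting]
'd' @ 2: {}  — dead — no transitions
rest 'cbbeaacd' ignored (set empty)
end set {} — state 1 not in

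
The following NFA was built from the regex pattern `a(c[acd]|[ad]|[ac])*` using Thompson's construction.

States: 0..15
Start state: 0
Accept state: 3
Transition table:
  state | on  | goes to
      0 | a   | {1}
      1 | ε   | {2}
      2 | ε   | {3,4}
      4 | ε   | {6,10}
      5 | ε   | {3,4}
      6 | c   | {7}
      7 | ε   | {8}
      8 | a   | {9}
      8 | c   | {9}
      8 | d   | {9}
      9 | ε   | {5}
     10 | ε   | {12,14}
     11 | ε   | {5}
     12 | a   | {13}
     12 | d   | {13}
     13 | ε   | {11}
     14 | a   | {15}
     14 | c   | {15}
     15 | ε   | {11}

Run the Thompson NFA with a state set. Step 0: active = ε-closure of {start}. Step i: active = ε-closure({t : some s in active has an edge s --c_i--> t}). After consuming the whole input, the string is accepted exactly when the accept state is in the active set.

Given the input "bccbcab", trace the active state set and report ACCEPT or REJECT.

start: ε-closure({0}) = {0}
'b' @ 1: {}  — no active states
rest 'ccbcab' ignored (set empty)
after full input: {}  (accept=3 not in)

Answer: REJECT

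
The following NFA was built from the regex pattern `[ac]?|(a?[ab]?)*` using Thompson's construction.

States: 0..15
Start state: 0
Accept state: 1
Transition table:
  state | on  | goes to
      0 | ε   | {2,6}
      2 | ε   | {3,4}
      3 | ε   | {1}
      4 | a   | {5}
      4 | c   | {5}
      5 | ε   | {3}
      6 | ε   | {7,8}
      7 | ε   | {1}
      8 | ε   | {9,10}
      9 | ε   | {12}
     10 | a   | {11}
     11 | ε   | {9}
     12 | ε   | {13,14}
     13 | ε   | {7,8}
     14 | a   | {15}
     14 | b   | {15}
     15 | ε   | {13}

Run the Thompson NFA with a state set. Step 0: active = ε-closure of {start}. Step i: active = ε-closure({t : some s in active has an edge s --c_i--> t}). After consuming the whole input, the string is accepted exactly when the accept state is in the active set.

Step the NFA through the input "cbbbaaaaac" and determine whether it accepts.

initial (ε-close {0}): {0,1,2,3,4,6,7,8,9,10,12,13,14}
'c' @ 1: {1,3,5}  ✓accept
'b' @ 2: {}  — no active states
rest 'bbaaaaac' ignored (set empty)
after full input: {}  (accept=1 not in)

Answer: REJECT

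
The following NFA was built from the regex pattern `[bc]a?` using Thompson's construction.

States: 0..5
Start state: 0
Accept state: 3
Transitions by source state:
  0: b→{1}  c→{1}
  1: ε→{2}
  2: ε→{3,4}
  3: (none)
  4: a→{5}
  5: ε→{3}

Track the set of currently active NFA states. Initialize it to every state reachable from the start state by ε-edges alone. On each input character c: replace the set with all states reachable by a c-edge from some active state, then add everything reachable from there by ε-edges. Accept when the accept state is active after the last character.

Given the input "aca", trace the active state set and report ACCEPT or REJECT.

start: ε-closure({0}) = {0}
'a' @ 1: {}  — dead — no transitions
rest 'ca' ignored (set empty)
final: {}; accept 3 not in set

Answer: REJECT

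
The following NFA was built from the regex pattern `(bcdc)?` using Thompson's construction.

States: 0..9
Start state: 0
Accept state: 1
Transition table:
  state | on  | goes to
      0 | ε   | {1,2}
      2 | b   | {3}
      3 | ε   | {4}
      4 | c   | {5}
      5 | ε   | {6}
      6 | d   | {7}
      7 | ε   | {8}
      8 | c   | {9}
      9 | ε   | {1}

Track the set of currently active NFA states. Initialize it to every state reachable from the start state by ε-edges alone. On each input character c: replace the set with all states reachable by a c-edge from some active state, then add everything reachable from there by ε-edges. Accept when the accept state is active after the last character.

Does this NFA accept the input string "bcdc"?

Answer: ACCEPT

Derivation:
initial (ε-close {0}): {0,1,2}
'b' @ 1: {3,4}
'c' @ 2: {5,6}
'd' @ 3: {7,8}
'c' @ 4: {1,9}  (accept∈set)
final: {1,9}; accept 1 in set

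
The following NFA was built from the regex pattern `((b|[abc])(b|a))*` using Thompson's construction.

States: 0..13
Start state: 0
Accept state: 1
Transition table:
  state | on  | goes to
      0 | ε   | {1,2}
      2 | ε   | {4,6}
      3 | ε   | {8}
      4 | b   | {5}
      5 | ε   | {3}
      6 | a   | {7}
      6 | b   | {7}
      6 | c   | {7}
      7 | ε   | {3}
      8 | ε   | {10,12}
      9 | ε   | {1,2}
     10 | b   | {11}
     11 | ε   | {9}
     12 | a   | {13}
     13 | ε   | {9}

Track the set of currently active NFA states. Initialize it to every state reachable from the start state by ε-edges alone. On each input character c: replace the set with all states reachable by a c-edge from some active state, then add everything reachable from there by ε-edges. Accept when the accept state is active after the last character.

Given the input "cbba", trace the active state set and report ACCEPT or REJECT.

start: ε-closure({0}) = {0,1,2,4,6}
'c' @ 1: {3,7,8,10,12}
'b' @ 2: {1,2,4,6,9,11}  (accept∈set)
'b' @ 3: {3,5,7,8,10,12}
'a' @ 4: {1,2,4,6,9,13}  (accept∈set)
after full input: {1,2,4,6,9,13}  (accept=1 in)

Answer: ACCEPT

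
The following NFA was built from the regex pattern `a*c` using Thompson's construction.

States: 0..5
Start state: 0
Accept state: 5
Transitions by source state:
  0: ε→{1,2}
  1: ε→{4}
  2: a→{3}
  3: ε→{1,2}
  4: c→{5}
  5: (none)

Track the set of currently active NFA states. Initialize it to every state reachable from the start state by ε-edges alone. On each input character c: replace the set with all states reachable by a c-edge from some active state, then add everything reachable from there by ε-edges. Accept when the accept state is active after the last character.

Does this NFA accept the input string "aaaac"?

S₀ = ε-closure({0}) = {0,1,2,4}
'a' @ 1: {1,2,3,4}
'a' @ 2: {1,2,3,4}
'a' @ 3: {1,2,3,4}
'a' @ 4: {1,2,3,4}
'c' @ 5: {5}  ✓accept
final: {5}; accept 5 in set

Answer: ACCEPT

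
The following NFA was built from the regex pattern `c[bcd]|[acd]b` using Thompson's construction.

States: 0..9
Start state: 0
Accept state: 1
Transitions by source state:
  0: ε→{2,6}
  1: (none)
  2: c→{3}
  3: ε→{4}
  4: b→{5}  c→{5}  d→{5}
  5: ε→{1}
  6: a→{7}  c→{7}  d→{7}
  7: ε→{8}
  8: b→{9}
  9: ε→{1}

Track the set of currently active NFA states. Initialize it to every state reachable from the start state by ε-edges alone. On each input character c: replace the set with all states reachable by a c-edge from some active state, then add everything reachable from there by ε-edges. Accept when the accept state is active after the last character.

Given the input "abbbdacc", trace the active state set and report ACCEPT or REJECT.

Answer: REJECT

Steps:
start: ε-closure({0}) = {0,2,6}
'a' @ 1: {7,8}
'b' @ 2: {1,9}  ✓accept
'b' @ 3: {}  — dead — no transitions
rest 'bdacc' ignored (set empty)
final: {}; accept 1 not in set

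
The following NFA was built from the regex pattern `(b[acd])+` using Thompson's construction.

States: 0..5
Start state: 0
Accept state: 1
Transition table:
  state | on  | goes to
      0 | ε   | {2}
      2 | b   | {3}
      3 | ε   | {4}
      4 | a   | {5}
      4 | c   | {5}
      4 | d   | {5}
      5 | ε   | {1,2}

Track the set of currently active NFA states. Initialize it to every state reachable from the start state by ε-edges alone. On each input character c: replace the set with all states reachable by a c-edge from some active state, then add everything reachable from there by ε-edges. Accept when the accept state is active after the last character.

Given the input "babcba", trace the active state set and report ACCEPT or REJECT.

Answer: ACCEPT

Trace:
initial (ε-close {0}): {0,2}
'b' @ 1: {3,4}
'a' @ 2: {1,2,5}  ✓accept
'b' @ 3: {3,4}
'c' @ 4: {1,2,5}  ✓accept
'b' @ 5: {3,4}
'a' @ 6: {1,2,5}  ✓accept
final: {1,2,5}; accept 1 in set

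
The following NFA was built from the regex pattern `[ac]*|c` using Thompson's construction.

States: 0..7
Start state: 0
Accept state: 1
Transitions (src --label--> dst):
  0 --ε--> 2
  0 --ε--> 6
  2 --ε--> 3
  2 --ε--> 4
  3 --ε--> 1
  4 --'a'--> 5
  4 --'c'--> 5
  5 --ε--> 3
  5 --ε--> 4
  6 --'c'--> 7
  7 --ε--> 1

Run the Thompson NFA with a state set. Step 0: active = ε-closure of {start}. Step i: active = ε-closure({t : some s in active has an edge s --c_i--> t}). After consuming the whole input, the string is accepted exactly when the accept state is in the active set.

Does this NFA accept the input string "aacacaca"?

initial (ε-close {0}): {0,1,2,3,4,6}
'a' @ 1: {1,3,4,5}  (accept∈set)
'a' @ 2: {1,3,4,5}  (accept∈set)
'c' @ 3: {1,3,4,5}  (accept∈set)
'a' @ 4: {1,3,4,5}  (accept∈set)
'c' @ 5: {1,3,4,5}  (accept∈set)
'a' @ 6: {1,3,4,5}  (accept∈set)
'c' @ 7: {1,3,4,5}  (accept∈set)
'a' @ 8: {1,3,4,5}  (accept∈set)
final: {1,3,4,5}; accept 1 in set

Answer: ACCEPT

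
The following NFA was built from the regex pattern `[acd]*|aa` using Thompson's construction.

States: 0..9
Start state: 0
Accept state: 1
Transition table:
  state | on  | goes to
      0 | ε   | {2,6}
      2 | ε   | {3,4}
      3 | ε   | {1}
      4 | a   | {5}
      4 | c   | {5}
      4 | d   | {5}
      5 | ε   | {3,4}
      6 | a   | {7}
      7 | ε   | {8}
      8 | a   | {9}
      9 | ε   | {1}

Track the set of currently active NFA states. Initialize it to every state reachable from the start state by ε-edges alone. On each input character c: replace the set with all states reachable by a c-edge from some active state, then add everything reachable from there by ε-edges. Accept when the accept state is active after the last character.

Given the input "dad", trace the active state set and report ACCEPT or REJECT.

start: ε-closure({0}) = {0,1,2,3,4,6}
'd' @ 1: {1,3,4,5}  (accept∈set)
'a' @ 2: {1,3,4,5}  (accept∈set)
'd' @ 3: {1,3,4,5}  (accept∈set)
after full input: {1,3,4,5}  (accept=1 in)

Answer: ACCEPT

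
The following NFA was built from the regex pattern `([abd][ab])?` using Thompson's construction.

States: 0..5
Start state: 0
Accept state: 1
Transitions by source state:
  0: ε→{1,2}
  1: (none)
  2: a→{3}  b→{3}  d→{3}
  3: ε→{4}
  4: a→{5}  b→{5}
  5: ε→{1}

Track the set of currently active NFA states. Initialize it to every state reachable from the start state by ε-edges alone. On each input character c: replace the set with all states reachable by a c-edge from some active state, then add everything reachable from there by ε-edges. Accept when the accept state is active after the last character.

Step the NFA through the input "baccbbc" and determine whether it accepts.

Answer: REJECT

Steps:
S₀ = ε-closure({0}) = {0,1,2}
'b' @ 1: {3,4}
'a' @ 2: {1,5}  ✓accept
'c' @ 3: {}  — state set empty
rest 'cbbc' ignored (set empty)
final: {}; accept 1 not in set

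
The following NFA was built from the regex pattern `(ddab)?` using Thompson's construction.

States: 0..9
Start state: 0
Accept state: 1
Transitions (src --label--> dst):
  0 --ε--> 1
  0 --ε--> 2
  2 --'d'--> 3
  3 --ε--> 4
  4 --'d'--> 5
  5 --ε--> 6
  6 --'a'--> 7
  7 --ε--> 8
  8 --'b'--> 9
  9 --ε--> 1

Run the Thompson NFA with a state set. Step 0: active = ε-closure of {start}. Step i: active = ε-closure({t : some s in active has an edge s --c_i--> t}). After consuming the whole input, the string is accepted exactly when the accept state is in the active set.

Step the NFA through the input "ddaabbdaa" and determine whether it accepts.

initial (ε-close {0}): {0,1,2}
'd' @ 1: {3,4}
'd' @ 2: {5,6}
'a' @ 3: {7,8}
'a' @ 4: {}  — state set empty
rest 'bbdaa' ignored (set empty)
end set {} — state 1 not in

Answer: REJECT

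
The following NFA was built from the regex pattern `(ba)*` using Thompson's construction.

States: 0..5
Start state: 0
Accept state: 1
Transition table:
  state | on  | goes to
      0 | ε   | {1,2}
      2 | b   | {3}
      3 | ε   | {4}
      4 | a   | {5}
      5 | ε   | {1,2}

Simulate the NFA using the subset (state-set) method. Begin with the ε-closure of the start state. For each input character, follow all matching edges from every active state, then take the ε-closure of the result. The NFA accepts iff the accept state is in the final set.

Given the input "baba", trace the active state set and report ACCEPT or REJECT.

Answer: ACCEPT

Trace:
initial (ε-close {0}): {0,1,2}
'b' @ 1: {3,4}
'a' @ 2: {1,2,5}  [accepting]
'b' @ 3: {3,4}
'a' @ 4: {1,2,5}  [accepting]
final: {1,2,5}; accept 1 in set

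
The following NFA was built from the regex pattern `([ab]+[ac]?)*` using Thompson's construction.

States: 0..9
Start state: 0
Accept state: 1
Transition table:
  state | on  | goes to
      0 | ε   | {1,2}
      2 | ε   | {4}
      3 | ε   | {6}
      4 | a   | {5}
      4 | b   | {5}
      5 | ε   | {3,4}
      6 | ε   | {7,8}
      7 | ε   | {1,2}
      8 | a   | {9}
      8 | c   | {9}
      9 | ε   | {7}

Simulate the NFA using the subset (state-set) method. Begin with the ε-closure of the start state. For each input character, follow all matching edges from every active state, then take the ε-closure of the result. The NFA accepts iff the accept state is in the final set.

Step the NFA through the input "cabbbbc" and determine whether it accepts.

Answer: REJECT

Trace:
initial (ε-close {0}): {0,1,2,4}
'c' @ 1: {}  — state set empty
rest 'abbbbc' ignored (set empty)
after full input: {}  (accept=1 not in)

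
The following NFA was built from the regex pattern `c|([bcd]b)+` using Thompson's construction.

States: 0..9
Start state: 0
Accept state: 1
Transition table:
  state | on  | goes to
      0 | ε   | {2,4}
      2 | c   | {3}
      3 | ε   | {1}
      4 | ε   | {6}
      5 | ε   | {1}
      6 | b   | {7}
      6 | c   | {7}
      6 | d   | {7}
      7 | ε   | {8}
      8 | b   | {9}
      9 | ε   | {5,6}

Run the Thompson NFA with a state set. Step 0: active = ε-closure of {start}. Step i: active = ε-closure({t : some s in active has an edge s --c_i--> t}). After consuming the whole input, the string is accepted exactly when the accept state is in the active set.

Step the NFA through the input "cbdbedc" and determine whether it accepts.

Answer: REJECT

Steps:
start: ε-closure({0}) = {0,2,4,6}
'c' @ 1: {1,3,7,8}  [accepting]
'b' @ 2: {1,5,6,9}  [accepting]
'd' @ 3: {7,8}
'b' @ 4: {1,5,6,9}  [accepting]
'e' @ 5: {}  — state set empty
rest 'dc' ignored (set empty)
end set {} — state 1 not in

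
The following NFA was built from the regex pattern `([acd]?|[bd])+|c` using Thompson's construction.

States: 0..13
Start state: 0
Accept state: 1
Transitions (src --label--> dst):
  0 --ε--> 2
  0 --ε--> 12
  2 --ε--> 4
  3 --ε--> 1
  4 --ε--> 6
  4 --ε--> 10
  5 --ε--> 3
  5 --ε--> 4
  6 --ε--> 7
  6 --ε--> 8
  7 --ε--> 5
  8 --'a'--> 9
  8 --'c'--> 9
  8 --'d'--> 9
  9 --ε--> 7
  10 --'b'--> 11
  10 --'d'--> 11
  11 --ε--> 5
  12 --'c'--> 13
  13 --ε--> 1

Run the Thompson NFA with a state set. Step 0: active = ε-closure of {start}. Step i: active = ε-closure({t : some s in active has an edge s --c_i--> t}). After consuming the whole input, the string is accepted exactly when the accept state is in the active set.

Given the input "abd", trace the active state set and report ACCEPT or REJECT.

initial (ε-close {0}): {0,1,2,3,4,5,6,7,8,10,12}
'a' @ 1: {1,3,4,5,6,7,8,9,10}  [accepting]
'b' @ 2: {1,3,4,5,6,7,8,10,11}  [accepting]
'd' @ 3: {1,3,4,5,6,7,8,9,10,11}  [accepting]
final: {1,3,4,5,6,7,8,9,10,11}; accept 1 in set

Answer: ACCEPT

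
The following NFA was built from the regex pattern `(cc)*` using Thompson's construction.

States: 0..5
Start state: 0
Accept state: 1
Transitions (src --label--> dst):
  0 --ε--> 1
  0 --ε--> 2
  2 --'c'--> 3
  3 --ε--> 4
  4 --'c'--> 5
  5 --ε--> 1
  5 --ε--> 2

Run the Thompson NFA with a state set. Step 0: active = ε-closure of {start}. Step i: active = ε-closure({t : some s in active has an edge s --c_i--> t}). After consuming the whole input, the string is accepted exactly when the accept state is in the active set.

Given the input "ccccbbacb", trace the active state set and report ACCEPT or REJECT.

Answer: REJECT

Trace:
start: ε-closure({0}) = {0,1,2}
'c' @ 1: {3,4}
'c' @ 2: {1,2,5}  ✓accept
'c' @ 3: {3,4}
'c' @ 4: {1,2,5}  ✓accept
'b' @ 5: {}  — dead — no transitions
rest 'bacb' ignored (set empty)
after full input: {}  (accept=1 not in)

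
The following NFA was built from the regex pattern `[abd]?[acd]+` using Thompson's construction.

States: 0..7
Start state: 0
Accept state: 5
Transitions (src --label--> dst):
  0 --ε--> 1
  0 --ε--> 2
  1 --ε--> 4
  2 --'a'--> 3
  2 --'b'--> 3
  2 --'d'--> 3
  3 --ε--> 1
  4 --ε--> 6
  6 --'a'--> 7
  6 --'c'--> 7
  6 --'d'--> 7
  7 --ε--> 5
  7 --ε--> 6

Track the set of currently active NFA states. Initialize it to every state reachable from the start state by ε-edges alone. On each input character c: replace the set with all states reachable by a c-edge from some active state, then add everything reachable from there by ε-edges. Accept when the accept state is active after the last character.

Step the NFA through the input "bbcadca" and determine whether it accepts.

initial (ε-close {0}): {0,1,2,4,6}
'b' @ 1: {1,3,4,6}
'b' @ 2: {}  — no active states
rest 'cadca' ignored (set empty)
after full input: {}  (accept=5 not in)

Answer: REJECT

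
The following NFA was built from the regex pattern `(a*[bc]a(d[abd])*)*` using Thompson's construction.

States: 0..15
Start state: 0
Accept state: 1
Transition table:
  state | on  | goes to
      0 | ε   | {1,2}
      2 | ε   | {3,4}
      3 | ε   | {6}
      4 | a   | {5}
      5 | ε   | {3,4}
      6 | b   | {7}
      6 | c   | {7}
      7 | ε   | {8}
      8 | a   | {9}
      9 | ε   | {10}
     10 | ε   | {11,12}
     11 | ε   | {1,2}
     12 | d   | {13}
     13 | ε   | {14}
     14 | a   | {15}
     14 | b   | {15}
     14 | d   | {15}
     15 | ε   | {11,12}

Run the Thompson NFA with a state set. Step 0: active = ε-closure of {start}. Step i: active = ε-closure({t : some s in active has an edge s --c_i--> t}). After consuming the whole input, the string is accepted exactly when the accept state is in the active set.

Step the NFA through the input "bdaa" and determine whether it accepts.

Answer: REJECT

Derivation:
start: ε-closure({0}) = {0,1,2,3,4,6}
'b' @ 1: {7,8}
'd' @ 2: {}  — state set empty
rest 'aa' ignored (set empty)
final: {}; accept 1 not in set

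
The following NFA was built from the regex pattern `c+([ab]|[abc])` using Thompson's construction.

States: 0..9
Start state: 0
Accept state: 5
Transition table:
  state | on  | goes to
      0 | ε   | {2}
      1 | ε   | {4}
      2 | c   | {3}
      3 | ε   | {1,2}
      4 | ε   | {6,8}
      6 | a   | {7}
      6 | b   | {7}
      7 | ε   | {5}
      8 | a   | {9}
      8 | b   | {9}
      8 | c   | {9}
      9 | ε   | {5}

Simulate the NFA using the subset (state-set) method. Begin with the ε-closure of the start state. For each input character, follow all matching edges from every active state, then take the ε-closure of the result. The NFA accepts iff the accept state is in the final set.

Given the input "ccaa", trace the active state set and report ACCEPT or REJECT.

S₀ = ε-closure({0}) = {0,2}
'c' @ 1: {1,2,3,4,6,8}
'c' @ 2: {1,2,3,4,5,6,8,9}  ✓accept
'a' @ 3: {5,7,9}  ✓accept
'a' @ 4: {}  — dead — no transitions
final: {}; accept 5 not in set

Answer: REJECT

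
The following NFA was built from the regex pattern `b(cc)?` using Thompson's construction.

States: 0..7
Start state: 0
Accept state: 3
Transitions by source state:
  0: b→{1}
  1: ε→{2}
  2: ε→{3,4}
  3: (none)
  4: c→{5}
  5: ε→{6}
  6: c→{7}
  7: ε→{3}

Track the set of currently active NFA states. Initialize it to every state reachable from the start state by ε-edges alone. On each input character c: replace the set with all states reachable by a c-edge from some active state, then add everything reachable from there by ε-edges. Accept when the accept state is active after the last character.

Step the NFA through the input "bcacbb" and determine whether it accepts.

S₀ = ε-closure({0}) = {0}
'b' @ 1: {1,2,3,4}  [accepting]
'c' @ 2: {5,6}
'a' @ 3: {}  — state set empty
rest 'cbb' ignored (set empty)
end set {} — state 3 not in

Answer: REJECT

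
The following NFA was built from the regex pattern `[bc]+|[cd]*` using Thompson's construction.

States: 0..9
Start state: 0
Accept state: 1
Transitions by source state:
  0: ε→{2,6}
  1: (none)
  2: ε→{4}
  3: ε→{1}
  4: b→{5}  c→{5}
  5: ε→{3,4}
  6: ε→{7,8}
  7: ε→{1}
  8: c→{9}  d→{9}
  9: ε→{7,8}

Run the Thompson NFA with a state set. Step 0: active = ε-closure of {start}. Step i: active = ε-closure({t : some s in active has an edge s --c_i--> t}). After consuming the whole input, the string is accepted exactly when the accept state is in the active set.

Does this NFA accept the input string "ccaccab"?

Answer: REJECT

Steps:
S₀ = ε-closure({0}) = {0,1,2,4,6,7,8}
'c' @ 1: {1,3,4,5,7,8,9}  ✓accept
'c' @ 2: {1,3,4,5,7,8,9}  ✓accept
'a' @ 3: {}  — dead — no transitions
rest 'ccab' ignored (set empty)
end set {} — state 1 not in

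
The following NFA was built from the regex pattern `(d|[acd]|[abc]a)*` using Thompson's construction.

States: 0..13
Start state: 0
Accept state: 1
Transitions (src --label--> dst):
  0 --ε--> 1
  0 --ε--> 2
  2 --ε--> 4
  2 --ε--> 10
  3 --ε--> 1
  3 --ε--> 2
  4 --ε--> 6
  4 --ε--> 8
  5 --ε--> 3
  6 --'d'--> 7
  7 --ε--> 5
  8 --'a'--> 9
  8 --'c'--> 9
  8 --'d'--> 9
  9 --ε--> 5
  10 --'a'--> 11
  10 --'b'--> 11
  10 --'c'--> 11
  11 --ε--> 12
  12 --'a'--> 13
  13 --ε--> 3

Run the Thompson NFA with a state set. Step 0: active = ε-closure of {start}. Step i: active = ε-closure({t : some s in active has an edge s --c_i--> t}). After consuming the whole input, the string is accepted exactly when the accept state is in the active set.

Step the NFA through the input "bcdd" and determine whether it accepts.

Answer: REJECT

Steps:
initial (ε-close {0}): {0,1,2,4,6,8,10}
'b' @ 1: {11,12}
'c' @ 2: {}  — state set empty
rest 'dd' ignored (set empty)
final: {}; accept 1 not in set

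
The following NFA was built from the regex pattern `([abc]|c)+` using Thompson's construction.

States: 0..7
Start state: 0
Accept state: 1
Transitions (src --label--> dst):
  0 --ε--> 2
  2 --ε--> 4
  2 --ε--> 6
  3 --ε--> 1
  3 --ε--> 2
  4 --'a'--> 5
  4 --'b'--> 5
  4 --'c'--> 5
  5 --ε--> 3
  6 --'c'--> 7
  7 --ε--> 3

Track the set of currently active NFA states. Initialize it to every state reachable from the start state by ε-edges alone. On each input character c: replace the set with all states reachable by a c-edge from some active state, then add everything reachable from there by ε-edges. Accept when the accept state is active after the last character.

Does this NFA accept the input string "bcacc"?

start: ε-closure({0}) = {0,2,4,6}
'b' @ 1: {1,2,3,4,5,6}  ✓accept
'c' @ 2: {1,2,3,4,5,6,7}  ✓accept
'a' @ 3: {1,2,3,4,5,6}  ✓accept
'c' @ 4: {1,2,3,4,5,6,7}  ✓accept
'c' @ 5: {1,2,3,4,5,6,7}  ✓accept
final: {1,2,3,4,5,6,7}; accept 1 in set

Answer: ACCEPT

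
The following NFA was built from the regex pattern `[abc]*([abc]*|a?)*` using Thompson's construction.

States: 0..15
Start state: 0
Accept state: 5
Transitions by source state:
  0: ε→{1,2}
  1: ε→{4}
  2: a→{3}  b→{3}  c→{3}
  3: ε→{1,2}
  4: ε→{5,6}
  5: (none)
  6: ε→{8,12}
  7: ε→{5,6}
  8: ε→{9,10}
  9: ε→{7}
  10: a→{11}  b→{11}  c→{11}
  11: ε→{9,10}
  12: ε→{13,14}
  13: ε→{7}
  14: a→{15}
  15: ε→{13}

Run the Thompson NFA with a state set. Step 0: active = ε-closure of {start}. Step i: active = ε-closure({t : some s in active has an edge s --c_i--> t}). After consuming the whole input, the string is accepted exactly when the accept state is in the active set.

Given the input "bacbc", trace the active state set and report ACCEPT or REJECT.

Answer: ACCEPT

Steps:
start: ε-closure({0}) = {0,1,2,4,5,6,7,8,9,10,12,13,14}
'b' @ 1: {1,2,3,4,5,6,7,8,9,10,11,12,13,14}  ✓accept
'a' @ 2: {1,2,3,4,5,6,7,8,9,10,11,12,13,14,15}  ✓accept
'c' @ 3: {1,2,3,4,5,6,7,8,9,10,11,12,13,14}  ✓accept
'b' @ 4: {1,2,3,4,5,6,7,8,9,10,11,12,13,14}  ✓accept
'c' @ 5: {1,2,3,4,5,6,7,8,9,10,11,12,13,14}  ✓accept
after full input: {1,2,3,4,5,6,7,8,9,10,11,12,13,14}  (accept=5 in)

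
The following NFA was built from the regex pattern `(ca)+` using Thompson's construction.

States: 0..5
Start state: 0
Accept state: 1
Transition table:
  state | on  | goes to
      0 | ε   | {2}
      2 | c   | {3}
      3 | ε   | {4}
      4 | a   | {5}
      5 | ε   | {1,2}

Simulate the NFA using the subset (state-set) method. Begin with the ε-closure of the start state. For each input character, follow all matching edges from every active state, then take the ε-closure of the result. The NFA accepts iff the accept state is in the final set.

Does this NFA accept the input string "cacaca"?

start: ε-closure({0}) = {0,2}
'c' @ 1: {3,4}
'a' @ 2: {1,2,5}  [accepting]
'c' @ 3: {3,4}
'a' @ 4: {1,2,5}  [accepting]
'c' @ 5: {3,4}
'a' @ 6: {1,2,5}  [accepting]
end set {1,2,5} — state 1 in

Answer: ACCEPT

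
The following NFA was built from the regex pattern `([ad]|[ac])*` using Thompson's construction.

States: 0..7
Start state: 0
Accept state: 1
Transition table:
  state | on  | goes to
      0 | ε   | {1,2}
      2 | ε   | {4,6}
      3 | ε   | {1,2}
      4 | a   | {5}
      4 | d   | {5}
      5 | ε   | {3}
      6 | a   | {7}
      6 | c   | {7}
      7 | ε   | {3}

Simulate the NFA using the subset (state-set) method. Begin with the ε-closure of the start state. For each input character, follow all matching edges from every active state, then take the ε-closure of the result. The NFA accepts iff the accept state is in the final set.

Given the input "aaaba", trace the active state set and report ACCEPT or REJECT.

Answer: REJECT

Steps:
start: ε-closure({0}) = {0,1,2,4,6}
'a' @ 1: {1,2,3,4,5,6,7}  ✓accept
'a' @ 2: {1,2,3,4,5,6,7}  ✓accept
'a' @ 3: {1,2,3,4,5,6,7}  ✓accept
'b' @ 4: {}  — state set empty
rest 'a' ignored (set empty)
final: {}; accept 1 not in set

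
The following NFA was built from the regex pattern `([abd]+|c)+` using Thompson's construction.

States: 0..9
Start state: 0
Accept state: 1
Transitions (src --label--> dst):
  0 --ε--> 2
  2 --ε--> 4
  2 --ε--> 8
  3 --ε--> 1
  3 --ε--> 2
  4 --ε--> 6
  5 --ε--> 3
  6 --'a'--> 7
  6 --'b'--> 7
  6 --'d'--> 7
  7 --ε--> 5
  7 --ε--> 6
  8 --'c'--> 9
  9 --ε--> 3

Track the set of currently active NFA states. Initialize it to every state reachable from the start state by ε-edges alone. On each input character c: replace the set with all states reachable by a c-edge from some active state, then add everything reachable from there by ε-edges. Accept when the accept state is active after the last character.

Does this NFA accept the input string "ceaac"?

Answer: REJECT

Trace:
start: ε-closure({0}) = {0,2,4,6,8}
'c' @ 1: {1,2,3,4,6,8,9}  (accept∈set)
'e' @ 2: {}  — no active states
rest 'aac' ignored (set empty)
after full input: {}  (accept=1 not in)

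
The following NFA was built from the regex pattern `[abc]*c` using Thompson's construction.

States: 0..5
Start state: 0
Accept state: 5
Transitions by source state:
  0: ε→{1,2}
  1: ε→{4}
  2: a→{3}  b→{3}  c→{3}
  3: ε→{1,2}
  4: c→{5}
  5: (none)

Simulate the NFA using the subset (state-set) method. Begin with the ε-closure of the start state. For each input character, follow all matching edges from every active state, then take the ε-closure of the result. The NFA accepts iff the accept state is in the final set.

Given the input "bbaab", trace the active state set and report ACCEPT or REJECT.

Answer: REJECT

Steps:
S₀ = ε-closure({0}) = {0,1,2,4}
'b' @ 1: {1,2,3,4}
'b' @ 2: {1,2,3,4}
'a' @ 3: {1,2,3,4}
'a' @ 4: {1,2,3,4}
'b' @ 5: {1,2,3,4}
after full input: {1,2,3,4}  (accept=5 not in)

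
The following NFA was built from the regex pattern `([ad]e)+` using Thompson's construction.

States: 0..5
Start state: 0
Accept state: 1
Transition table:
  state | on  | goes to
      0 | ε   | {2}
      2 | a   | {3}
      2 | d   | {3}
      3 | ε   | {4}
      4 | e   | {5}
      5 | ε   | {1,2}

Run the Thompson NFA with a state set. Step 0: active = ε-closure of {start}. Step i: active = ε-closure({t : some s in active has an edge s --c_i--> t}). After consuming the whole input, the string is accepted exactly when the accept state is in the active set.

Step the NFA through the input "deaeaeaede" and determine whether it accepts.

Answer: ACCEPT

Trace:
initial (ε-close {0}): {0,2}
'd' @ 1: {3,4}
'e' @ 2: {1,2,5}  [accepting]
'a' @ 3: {3,4}
'e' @ 4: {1,2,5}  [accepting]
'a' @ 5: {3,4}
'e' @ 6: {1,2,5}  [accepting]
'a' @ 7: {3,4}
'e' @ 8: {1,2,5}  [accepting]
'd' @ 9: {3,4}
'e' @ 10: {1,2,5}  [accepting]
after full input: {1,2,5}  (accept=1 in)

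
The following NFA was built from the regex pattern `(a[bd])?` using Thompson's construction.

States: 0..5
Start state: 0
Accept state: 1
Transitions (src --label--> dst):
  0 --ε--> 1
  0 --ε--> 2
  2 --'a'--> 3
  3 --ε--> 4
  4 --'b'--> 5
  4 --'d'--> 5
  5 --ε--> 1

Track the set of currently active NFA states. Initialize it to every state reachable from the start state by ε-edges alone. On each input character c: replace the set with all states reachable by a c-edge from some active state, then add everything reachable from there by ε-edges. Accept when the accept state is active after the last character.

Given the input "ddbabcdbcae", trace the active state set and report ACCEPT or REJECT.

Answer: REJECT

Trace:
S₀ = ε-closure({0}) = {0,1,2}
'd' @ 1: {}  — dead — no transitions
rest 'dbabcdbcae' ignored (set empty)
after full input: {}  (accept=1 not in)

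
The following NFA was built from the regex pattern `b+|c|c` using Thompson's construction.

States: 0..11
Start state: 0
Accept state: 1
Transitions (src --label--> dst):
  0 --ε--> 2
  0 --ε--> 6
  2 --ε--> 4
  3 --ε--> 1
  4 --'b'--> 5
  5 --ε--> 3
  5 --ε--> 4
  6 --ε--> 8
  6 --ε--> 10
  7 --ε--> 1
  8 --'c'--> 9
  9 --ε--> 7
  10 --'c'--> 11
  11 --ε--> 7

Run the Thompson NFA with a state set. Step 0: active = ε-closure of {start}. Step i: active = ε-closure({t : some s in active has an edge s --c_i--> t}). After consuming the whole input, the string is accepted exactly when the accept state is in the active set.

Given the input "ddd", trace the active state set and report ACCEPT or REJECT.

S₀ = ε-closure({0}) = {0,2,4,6,8,10}
'd' @ 1: {}  — no active states
rest 'dd' ignored (set empty)
after full input: {}  (accept=1 not in)

Answer: REJECT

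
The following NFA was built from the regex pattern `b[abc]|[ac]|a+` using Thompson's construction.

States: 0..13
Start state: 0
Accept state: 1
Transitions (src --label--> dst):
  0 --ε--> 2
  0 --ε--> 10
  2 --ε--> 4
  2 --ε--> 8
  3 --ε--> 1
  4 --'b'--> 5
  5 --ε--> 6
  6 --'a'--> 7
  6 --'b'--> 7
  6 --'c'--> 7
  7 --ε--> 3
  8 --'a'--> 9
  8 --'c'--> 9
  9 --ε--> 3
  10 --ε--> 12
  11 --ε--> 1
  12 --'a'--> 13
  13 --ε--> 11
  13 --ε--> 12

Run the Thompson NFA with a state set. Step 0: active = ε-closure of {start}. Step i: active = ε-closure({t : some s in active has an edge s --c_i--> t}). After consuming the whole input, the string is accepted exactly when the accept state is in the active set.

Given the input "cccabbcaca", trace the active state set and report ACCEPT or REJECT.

Answer: REJECT

Trace:
start: ε-closure({0}) = {0,2,4,8,10,12}
'c' @ 1: {1,3,9}  (accept∈set)
'c' @ 2: {}  — state set empty
rest 'cabbcaca' ignored (set empty)
end set {} — state 1 not in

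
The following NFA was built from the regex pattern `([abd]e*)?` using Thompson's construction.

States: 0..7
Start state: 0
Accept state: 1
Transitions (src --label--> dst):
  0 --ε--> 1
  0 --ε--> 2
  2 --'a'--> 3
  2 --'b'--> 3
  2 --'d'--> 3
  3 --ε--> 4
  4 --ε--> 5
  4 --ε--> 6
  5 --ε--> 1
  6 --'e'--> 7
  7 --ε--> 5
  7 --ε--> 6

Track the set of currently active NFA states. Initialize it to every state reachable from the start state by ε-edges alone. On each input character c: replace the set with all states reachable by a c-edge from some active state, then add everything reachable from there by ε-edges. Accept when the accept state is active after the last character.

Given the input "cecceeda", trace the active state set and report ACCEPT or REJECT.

S₀ = ε-closure({0}) = {0,1,2}
'c' @ 1: {}  — state set empty
rest 'ecceeda' ignored (set empty)
end set {} — state 1 not in

Answer: REJECT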